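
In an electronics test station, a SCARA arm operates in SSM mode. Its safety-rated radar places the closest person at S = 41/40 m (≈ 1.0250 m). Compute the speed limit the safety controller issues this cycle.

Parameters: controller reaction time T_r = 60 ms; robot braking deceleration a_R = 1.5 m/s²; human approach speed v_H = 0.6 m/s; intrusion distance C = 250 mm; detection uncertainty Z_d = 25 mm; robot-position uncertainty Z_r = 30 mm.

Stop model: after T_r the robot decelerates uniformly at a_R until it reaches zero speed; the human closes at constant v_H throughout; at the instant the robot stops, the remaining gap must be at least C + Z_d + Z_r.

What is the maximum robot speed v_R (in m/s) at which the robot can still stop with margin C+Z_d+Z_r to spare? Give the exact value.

v_R_max = 9/10 m/s = 0.9000 m/s

collect terms ⇒ (1/3)·v_R² + (23/50)·v_R + (-171/250) = 0
  disc = (23/50)² − 4·(1/3)·(-171/250) = 2809/2500 ; √disc = 53/50
  v_R = (−(23/50) + 53/50) / (2·(1/3)) = 9/10 m/s
check:
stop time T_s = (9/10)/(3/2) = 0.6000 s
reaction-phase robot travel = 0.9000·0.0600 = 0.0540 m
braking distance = 0.9000²/(2·1.5000) = 0.2700 m
person approaches 0.6000·(0.0600+0.6000) = 0.3960 m
residual clearance needed = 0.2500+0.0250+0.0300 = 0.3050 m
sum ≈ 0.0540+0.2700+0.3960+0.3050 ≈ 1.0250 m = S ✓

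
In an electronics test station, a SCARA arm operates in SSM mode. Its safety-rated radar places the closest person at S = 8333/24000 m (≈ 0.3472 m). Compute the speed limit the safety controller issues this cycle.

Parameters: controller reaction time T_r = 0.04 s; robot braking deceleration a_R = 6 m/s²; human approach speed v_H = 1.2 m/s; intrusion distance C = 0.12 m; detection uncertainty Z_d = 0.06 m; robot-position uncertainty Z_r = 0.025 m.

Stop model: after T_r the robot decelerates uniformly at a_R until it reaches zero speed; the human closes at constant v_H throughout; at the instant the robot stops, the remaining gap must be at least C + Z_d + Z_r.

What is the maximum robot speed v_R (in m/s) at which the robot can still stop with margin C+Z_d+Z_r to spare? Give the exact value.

quadratic (1/12)·v² + (6/25)·v + (-2261/24000) = 0
  disc = (6/25)² − 4·(1/12)·(-2261/24000) = 32041/360000 ; √disc = 179/600
  v_R = (−(6/25) + 179/600) / (2·(1/12)) = 7/20 m/s
check:
braking lasts T_s = (7/20)/6 = 0.0583 s
robot covers v_R·T_r = 0.3500·0.0400 = 0.0140 m before braking
braking distance = 0.3500²/(2·6.0000) = 0.0102 m
human closes 1.2000·0.0983 = 0.1180 m
C+Z_d+Z_r = 0.1200+0.0600+0.0250 = 0.2050 m
sum ≈ 0.0140+0.0102+0.1180+0.2050 ≈ 0.3472 m = S ✓

v_R_max = 7/20 m/s = 0.3500 m/s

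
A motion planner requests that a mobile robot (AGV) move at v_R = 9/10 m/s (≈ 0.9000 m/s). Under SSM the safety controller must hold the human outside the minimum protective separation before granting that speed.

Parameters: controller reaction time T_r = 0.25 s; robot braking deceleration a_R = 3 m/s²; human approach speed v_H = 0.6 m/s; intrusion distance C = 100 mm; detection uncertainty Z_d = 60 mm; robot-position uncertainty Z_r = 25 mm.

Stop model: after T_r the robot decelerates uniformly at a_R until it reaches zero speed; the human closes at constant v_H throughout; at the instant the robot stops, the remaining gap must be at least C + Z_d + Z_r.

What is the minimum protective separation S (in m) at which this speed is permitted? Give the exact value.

stop time T_s = (9/10)/3 = 0.3000 s
robot covers v_R·T_r = 0.9000·0.2500 = 0.2250 m before braking
robot covers 0.9000·0.3000 − ½·3.0000·0.3000² = 0.1350 m while stopping
human over T_r+T_s: 0.6000·(0.2500+0.3000) = 0.3300 m
C+Z_d+Z_r = 0.1000+0.0600+0.0250 = 0.1850 m
S_min ≈ 0.2250+0.1350+0.3300+0.1850  ⇒  S_min = 7/8 m

S_min = 7/8 m = 0.8750 m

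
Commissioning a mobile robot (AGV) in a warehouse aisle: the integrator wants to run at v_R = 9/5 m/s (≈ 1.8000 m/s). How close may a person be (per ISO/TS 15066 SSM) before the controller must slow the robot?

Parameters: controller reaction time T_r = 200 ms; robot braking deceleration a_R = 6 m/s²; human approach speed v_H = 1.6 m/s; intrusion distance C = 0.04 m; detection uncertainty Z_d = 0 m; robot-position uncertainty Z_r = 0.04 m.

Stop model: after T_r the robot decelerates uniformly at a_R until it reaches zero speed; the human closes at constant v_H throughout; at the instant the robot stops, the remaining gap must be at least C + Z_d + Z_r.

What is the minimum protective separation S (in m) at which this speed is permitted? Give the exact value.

braking lasts T_s = (9/5)/6 = 0.3000 s
reaction-phase robot travel = 1.8000·0.2000 = 0.3600 m
braking distance = 1.8000²/(2·6.0000) = 0.2700 m
human closes 1.6000·0.5000 = 0.8000 m
residual clearance needed = 0.0400+0.0000+0.0400 = 0.0800 m
S_min ≈ 0.3600+0.2700+0.8000+0.0800  ⇒  S_min = 151/100 m

S_min = 151/100 m = 1.5100 m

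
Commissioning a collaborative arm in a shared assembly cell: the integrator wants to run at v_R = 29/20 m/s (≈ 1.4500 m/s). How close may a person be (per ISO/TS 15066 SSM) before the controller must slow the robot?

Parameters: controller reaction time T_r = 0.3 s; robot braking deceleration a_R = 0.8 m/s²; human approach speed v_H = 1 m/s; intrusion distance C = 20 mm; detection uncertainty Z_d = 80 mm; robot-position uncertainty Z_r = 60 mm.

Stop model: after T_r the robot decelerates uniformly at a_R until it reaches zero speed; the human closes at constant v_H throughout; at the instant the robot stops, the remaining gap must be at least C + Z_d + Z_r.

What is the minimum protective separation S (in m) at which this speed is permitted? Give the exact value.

stop time T_s = (29/20)/(4/5) = 1.8125 s
reaction-phase robot travel = 1.4500·0.3000 = 0.4350 m
robot covers 1.4500·1.8125 − ½·0.8000·1.8125² = 1.3141 m while stopping
human over T_r+T_s: 1.0000·(0.3000+1.8125) = 2.1125 m
margins: 0.0200+0.0800+0.0600 = 0.1600 m
S_min ≈ 0.4350+1.3141+2.1125+0.1600  ⇒  S_min = 12869/3200 m

S_min = 12869/3200 m = 4.0216 m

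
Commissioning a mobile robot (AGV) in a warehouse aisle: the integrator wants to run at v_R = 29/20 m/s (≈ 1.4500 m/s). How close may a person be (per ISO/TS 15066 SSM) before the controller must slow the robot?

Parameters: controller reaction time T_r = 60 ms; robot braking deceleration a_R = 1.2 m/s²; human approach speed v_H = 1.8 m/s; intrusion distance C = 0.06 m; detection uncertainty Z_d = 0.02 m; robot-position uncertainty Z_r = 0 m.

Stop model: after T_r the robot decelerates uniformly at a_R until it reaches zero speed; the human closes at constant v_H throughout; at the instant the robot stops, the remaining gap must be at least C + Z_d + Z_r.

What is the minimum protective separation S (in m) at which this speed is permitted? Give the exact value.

stop time T_s = (29/20)/(6/5) = 1.2083 s
reaction-phase robot travel = 1.4500·0.0600 = 0.0870 m
robot under decel: 1.4500²/(2·1.2000) = 0.8760 m
human over T_r+T_s: 1.8000·(0.0600+1.2083) = 2.2830 m
margins: 0.0600+0.0200+0.0000 = 0.0800 m
S_min ≈ 0.0870+0.8760+2.2830+0.0800  ⇒  S_min = 3193/960 m

S_min = 3193/960 m = 3.3260 m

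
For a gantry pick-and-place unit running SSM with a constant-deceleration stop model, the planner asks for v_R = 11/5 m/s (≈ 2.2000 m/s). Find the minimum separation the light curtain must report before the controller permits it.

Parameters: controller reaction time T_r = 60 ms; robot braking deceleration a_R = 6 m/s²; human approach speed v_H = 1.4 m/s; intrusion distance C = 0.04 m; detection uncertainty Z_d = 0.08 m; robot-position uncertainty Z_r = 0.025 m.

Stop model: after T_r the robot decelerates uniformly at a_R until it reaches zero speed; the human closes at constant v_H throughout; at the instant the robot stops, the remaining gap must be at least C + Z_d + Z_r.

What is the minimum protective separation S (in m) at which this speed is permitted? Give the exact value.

stop time T_s = (11/5)/6 = 0.3667 s
reaction-phase robot travel = 2.2000·0.0600 = 0.1320 m
braking distance = 2.2000²/(2·6.0000) = 0.4033 m
human over T_r+T_s: 1.4000·(0.0600+0.3667) = 0.5973 m
margins: 0.0400+0.0800+0.0250 = 0.1450 m
S_min ≈ 0.1320+0.4033+0.5973+0.1450  ⇒  S_min = 3833/3000 m

S_min = 3833/3000 m = 1.2777 m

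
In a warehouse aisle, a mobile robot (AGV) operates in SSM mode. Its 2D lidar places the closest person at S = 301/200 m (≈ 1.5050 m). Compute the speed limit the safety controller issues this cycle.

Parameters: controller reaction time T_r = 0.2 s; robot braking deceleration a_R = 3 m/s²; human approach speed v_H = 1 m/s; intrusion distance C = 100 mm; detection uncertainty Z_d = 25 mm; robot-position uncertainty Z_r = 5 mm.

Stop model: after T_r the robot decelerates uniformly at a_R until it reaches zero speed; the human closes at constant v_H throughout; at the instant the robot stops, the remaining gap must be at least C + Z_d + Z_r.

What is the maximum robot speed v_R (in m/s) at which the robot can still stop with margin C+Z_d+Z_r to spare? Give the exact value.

v_R_max = 3/2 m/s = 1.5000 m/s

collect terms ⇒ (1/6)·v_R² + (8/15)·v_R + (-47/40) = 0
  disc = (8/15)² − 4·(1/6)·(-47/40) = 961/900 ; √disc = 31/30
  v_R = (−(8/15) + 31/30) / (2·(1/6)) = 3/2 m/s
check:
braking lasts T_s = (3/2)/3 = 0.5000 s
robot in T_r: 1.5000·0.2000 = 0.3000 m
robot covers 1.5000·0.5000 − ½·3.0000·0.5000² = 0.3750 m while stopping
person approaches 1.0000·(0.2000+0.5000) = 0.7000 m
margins: 0.1000+0.0250+0.0050 = 0.1300 m
sum ≈ 0.3000+0.3750+0.7000+0.1300 ≈ 1.5050 m = S ✓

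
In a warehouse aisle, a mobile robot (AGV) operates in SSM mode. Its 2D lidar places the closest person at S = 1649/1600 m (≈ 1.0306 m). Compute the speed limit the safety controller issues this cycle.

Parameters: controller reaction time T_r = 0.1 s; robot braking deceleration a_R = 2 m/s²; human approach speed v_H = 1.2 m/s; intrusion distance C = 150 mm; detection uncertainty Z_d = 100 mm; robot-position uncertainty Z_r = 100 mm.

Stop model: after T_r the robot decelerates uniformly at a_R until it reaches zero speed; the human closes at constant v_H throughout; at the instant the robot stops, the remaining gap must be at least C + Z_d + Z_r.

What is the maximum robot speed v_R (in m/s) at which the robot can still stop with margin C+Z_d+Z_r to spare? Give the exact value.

at the boundary: (1/4)·v² + (7/10)·v + (-897/1600) = 0
  disc = (7/10)² − 4·(1/4)·(-897/1600) = 1681/1600 ; √disc = 41/40
  v_R = (−(7/10) + 41/40) / (2·(1/4)) = 13/20 m/s
check:
stop time T_s = (13/20)/2 = 0.3250 s
robot covers v_R·T_r = 0.6500·0.1000 = 0.0650 m before braking
robot covers 0.6500·0.3250 − ½·2.0000·0.3250² = 0.1056 m while stopping
human over T_r+T_s: 1.2000·(0.1000+0.3250) = 0.5100 m
residual clearance needed = 0.1500+0.1000+0.1000 = 0.3500 m
sum ≈ 0.0650+0.1056+0.5100+0.3500 ≈ 1.0306 m = S ✓

v_R_max = 13/20 m/s = 0.6500 m/s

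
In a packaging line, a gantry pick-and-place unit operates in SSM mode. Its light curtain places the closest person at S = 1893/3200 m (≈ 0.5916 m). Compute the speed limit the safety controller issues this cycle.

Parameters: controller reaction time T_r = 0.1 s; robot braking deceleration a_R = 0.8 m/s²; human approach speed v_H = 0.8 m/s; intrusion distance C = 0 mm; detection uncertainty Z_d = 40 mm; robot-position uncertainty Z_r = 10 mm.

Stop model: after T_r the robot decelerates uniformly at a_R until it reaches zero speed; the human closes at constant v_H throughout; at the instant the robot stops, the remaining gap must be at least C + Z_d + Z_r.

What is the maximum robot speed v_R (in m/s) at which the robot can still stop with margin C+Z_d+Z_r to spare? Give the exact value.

collect terms ⇒ (5/8)·v_R² + (11/10)·v_R + (-1477/3200) = 0
  disc = (11/10)² − 4·(5/8)·(-1477/3200) = 15129/6400 ; √disc = 123/80
  v_R = (−(11/10) + 123/80) / (2·(5/8)) = 7/20 m/s
check:
braking lasts T_s = (7/20)/(4/5) = 0.4375 s
robot covers v_R·T_r = 0.3500·0.1000 = 0.0350 m before braking
robot covers 0.3500·0.4375 − ½·0.8000·0.4375² = 0.0766 m while stopping
human closes 0.8000·0.5375 = 0.4300 m
residual clearance needed = 0.0000+0.0400+0.0100 = 0.0500 m
sum ≈ 0.0350+0.0766+0.4300+0.0500 ≈ 0.5916 m = S ✓

v_R_max = 7/20 m/s = 0.3500 m/s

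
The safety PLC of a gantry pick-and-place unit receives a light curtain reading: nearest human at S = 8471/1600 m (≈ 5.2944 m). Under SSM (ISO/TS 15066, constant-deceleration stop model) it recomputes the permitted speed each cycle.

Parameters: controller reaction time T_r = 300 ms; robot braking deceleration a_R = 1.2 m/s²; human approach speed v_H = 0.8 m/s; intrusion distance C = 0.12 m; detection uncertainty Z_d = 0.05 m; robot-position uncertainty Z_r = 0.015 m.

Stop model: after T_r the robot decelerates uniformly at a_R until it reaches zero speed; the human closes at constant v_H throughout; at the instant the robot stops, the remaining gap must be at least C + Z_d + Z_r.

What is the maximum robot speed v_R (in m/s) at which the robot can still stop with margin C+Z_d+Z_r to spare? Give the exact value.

collect terms ⇒ (5/12)·v_R² + (29/30)·v_R + (-7791/1600) = 0
  disc = (29/30)² − 4·(5/12)·(-7791/1600) = 130321/14400 ; √disc = 361/120
  v_R = (−(29/30) + 361/120) / (2·(5/12)) = 49/20 m/s
check:
braking lasts T_s = (49/20)/(6/5) = 2.0417 s
robot covers v_R·T_r = 2.4500·0.3000 = 0.7350 m before braking
robot under decel: 2.4500²/(2·1.2000) = 2.5010 m
person approaches 0.8000·(0.3000+2.0417) = 1.8733 m
C+Z_d+Z_r = 0.1200+0.0500+0.0150 = 0.1850 m
sum ≈ 0.7350+2.5010+1.8733+0.1850 ≈ 5.2944 m = S ✓

v_R_max = 49/20 m/s = 2.4500 m/s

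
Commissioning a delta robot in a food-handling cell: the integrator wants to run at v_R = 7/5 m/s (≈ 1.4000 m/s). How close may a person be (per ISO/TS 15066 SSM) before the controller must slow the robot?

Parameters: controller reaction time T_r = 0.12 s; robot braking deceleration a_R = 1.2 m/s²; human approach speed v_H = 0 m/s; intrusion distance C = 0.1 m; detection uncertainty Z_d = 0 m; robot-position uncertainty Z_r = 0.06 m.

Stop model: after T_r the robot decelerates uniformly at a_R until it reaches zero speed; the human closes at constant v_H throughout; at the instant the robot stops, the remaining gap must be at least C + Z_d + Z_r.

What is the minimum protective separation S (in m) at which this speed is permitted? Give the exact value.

braking lasts T_s = (7/5)/(6/5) = 1.1667 s
robot covers v_R·T_r = 1.4000·0.1200 = 0.1680 m before braking
robot under decel: 1.4000²/(2·1.2000) = 0.8167 m
human closes 0.0000·1.2867 = 0.0000 m
residual clearance needed = 0.1000+0.0000+0.0600 = 0.1600 m
S_min ≈ 0.1680+0.8167+0.0000+0.1600  ⇒  S_min = 1717/1500 m

S_min = 1717/1500 m = 1.1447 m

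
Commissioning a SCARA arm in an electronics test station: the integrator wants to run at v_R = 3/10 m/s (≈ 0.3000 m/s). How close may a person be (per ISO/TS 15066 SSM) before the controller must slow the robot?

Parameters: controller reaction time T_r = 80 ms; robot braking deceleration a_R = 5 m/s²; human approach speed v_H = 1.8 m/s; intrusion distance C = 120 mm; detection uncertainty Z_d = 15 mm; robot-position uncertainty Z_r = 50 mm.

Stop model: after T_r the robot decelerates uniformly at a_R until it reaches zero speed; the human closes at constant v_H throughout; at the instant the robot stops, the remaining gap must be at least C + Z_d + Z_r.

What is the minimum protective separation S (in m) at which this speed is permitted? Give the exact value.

S_min = 47/100 m = 0.4700 m

braking lasts T_s = (3/10)/5 = 0.0600 s
robot in T_r: 0.3000·0.0800 = 0.0240 m
braking distance = 0.3000²/(2·5.0000) = 0.0090 m
human closes 1.8000·0.1400 = 0.2520 m
C+Z_d+Z_r = 0.1200+0.0150+0.0500 = 0.1850 m
S_min ≈ 0.0240+0.0090+0.2520+0.1850  ⇒  S_min = 47/100 m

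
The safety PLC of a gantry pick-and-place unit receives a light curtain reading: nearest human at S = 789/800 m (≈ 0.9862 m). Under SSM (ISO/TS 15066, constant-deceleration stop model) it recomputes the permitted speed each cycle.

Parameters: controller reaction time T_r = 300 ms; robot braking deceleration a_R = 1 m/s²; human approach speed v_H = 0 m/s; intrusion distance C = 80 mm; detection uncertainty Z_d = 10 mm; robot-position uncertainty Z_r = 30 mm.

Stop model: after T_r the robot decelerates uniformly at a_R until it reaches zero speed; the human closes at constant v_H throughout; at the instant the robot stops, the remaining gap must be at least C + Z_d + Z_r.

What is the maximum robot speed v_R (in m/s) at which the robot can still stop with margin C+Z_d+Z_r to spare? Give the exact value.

collect terms ⇒ (1/2)·v_R² + (3/10)·v_R + (-693/800) = 0
  disc = (3/10)² − 4·(1/2)·(-693/800) = 729/400 ; √disc = 27/20
  v_R = (−(3/10) + 27/20) / (2·(1/2)) = 21/20 m/s
check:
braking lasts T_s = (21/20)/1 = 1.0500 s
robot covers v_R·T_r = 1.0500·0.3000 = 0.3150 m before braking
braking distance = 1.0500²/(2·1.0000) = 0.5513 m
human closes 0.0000·1.3500 = 0.0000 m
C+Z_d+Z_r = 0.0800+0.0100+0.0300 = 0.1200 m
sum ≈ 0.3150+0.5513+0.0000+0.1200 ≈ 0.9862 m = S ✓

v_R_max = 21/20 m/s = 1.0500 m/s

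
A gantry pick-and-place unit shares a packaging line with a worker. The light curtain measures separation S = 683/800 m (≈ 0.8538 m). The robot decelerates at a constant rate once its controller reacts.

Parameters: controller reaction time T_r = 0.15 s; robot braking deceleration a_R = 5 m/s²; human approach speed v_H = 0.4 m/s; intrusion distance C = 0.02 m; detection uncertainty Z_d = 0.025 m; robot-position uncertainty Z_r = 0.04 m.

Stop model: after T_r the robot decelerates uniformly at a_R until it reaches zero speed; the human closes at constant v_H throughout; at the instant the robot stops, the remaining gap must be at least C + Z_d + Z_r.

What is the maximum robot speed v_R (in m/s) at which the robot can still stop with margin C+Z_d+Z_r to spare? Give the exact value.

v_R_max = 7/4 m/s = 1.7500 m/s

collect terms ⇒ (1/10)·v_R² + (23/100)·v_R + (-567/800) = 0
  disc = (23/100)² − 4·(1/10)·(-567/800) = 841/2500 ; √disc = 29/50
  v_R = (−(23/100) + 29/50) / (2·(1/10)) = 7/4 m/s
check:
T_s = v_R/a_R = (7/4)/5 = 0.3500 s
robot in T_r: 1.7500·0.1500 = 0.2625 m
robot under decel: 1.7500²/(2·5.0000) = 0.3063 m
person approaches 0.4000·(0.1500+0.3500) = 0.2000 m
residual clearance needed = 0.0200+0.0250+0.0400 = 0.0850 m
sum ≈ 0.2625+0.3063+0.2000+0.0850 ≈ 0.8538 m = S ✓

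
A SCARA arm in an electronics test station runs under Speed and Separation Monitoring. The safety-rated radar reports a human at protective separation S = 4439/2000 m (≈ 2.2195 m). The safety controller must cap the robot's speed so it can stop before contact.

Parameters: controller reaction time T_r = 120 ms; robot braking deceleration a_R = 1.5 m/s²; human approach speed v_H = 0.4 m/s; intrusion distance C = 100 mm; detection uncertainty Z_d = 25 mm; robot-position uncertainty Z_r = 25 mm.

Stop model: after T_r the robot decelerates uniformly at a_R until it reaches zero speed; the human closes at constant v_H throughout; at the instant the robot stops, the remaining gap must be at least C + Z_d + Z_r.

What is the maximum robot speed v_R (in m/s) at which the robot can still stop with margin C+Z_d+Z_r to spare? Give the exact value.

v_R_max = 39/20 m/s = 1.9500 m/s

quadratic (1/3)·v² + (29/75)·v + (-4043/2000) = 0
  disc = (29/75)² − 4·(1/3)·(-4043/2000) = 64009/22500 ; √disc = 253/150
  v_R = (−(29/75) + 253/150) / (2·(1/3)) = 39/20 m/s
check:
stop time T_s = (39/20)/(3/2) = 1.3000 s
robot covers v_R·T_r = 1.9500·0.1200 = 0.2340 m before braking
robot under decel: 1.9500²/(2·1.5000) = 1.2675 m
human closes 0.4000·1.4200 = 0.5680 m
residual clearance needed = 0.1000+0.0250+0.0250 = 0.1500 m
sum ≈ 0.2340+1.2675+0.5680+0.1500 ≈ 2.2195 m = S ✓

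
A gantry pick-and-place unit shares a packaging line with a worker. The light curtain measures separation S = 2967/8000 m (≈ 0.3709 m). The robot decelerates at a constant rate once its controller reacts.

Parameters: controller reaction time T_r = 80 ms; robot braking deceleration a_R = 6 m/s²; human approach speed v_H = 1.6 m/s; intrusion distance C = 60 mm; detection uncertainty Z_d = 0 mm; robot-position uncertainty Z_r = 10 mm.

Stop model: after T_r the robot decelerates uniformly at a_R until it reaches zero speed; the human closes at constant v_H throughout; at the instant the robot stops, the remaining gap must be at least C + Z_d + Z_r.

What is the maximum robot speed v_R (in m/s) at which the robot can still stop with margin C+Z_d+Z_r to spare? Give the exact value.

quadratic (1/12)·v² + (26/75)·v + (-1383/8000) = 0
  disc = (26/75)² − 4·(1/12)·(-1383/8000) = 64009/360000 ; √disc = 253/600
  v_R = (−(26/75) + 253/600) / (2·(1/12)) = 9/20 m/s
check:
braking lasts T_s = (9/20)/6 = 0.0750 s
robot covers v_R·T_r = 0.4500·0.0800 = 0.0360 m before braking
braking distance = 0.4500²/(2·6.0000) = 0.0169 m
human over T_r+T_s: 1.6000·(0.0800+0.0750) = 0.2480 m
C+Z_d+Z_r = 0.0600+0.0000+0.0100 = 0.0700 m
sum ≈ 0.0360+0.0169+0.2480+0.0700 ≈ 0.3709 m = S ✓

v_R_max = 9/20 m/s = 0.4500 m/s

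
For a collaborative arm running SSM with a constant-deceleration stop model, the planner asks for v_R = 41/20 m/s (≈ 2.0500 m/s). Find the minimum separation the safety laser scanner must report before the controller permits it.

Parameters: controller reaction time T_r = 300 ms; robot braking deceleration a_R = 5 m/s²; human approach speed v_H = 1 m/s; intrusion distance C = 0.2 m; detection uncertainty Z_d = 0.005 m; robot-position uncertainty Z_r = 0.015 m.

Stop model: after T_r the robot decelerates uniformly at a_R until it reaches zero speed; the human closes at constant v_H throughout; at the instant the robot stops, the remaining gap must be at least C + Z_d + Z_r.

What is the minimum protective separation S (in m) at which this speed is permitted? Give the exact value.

S_min = 7861/4000 m = 1.9652 m

T_s = v_R/a_R = (41/20)/5 = 0.4100 s
reaction-phase robot travel = 2.0500·0.3000 = 0.6150 m
robot under decel: 2.0500²/(2·5.0000) = 0.4203 m
human over T_r+T_s: 1.0000·(0.3000+0.4100) = 0.7100 m
C+Z_d+Z_r = 0.2000+0.0050+0.0150 = 0.2200 m
S_min ≈ 0.6150+0.4203+0.7100+0.2200  ⇒  S_min = 7861/4000 m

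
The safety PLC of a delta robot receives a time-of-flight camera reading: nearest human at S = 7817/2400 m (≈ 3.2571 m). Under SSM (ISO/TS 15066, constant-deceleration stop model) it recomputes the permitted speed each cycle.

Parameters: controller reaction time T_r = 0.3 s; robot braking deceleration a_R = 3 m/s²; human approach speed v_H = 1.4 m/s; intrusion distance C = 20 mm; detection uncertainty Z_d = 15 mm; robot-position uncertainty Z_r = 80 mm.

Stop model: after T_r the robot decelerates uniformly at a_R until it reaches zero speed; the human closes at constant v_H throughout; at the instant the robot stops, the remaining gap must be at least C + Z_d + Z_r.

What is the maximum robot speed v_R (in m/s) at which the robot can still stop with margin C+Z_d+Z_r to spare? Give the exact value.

collect terms ⇒ (1/6)·v_R² + (23/30)·v_R + (-6533/2400) = 0
  disc = (23/30)² − 4·(1/6)·(-6533/2400) = 961/400 ; √disc = 31/20
  v_R = (−(23/30) + 31/20) / (2·(1/6)) = 47/20 m/s
check:
T_s = v_R/a_R = (47/20)/3 = 0.7833 s
reaction-phase robot travel = 2.3500·0.3000 = 0.7050 m
robot covers 2.3500·0.7833 − ½·3.0000·0.7833² = 0.9204 m while stopping
person approaches 1.4000·(0.3000+0.7833) = 1.5167 m
margins: 0.0200+0.0150+0.0800 = 0.1150 m
sum ≈ 0.7050+0.9204+1.5167+0.1150 ≈ 3.2571 m = S ✓

v_R_max = 47/20 m/s = 2.3500 m/s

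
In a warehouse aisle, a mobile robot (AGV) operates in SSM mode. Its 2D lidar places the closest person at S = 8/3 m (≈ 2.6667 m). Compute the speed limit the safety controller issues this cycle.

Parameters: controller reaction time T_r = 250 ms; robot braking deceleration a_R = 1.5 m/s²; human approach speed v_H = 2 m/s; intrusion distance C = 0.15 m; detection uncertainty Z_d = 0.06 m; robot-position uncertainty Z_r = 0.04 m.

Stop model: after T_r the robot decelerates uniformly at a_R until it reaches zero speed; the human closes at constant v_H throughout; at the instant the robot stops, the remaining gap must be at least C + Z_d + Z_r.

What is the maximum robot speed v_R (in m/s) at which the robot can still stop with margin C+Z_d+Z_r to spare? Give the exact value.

quadratic (1/3)·v² + (19/12)·v + (-23/12) = 0
  disc = (19/12)² − 4·(1/3)·(-23/12) = 81/16 ; √disc = 9/4
  v_R = (−(19/12) + 9/4) / (2·(1/3)) = 1 m/s
check:
T_s = v_R/a_R = 1/(3/2) = 0.6667 s
reaction-phase robot travel = 1.0000·0.2500 = 0.2500 m
braking distance = 1.0000²/(2·1.5000) = 0.3333 m
human closes 2.0000·0.9167 = 1.8333 m
C+Z_d+Z_r = 0.1500+0.0600+0.0400 = 0.2500 m
sum ≈ 0.2500+0.3333+1.8333+0.2500 ≈ 2.6667 m = S ✓

v_R_max = 1 m/s = 1.0000 m/s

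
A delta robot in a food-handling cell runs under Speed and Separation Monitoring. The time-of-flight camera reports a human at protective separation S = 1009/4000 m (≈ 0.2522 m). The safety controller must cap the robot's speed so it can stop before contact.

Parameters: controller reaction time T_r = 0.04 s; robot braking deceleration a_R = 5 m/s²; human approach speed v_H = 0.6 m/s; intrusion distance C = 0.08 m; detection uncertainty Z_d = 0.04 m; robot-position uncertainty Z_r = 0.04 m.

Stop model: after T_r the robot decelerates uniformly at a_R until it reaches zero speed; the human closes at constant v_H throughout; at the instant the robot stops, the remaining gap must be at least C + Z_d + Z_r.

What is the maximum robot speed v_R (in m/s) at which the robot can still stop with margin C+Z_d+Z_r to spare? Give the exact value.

collect terms ⇒ (1/10)·v_R² + (4/25)·v_R + (-273/4000) = 0
  disc = (4/25)² − 4·(1/10)·(-273/4000) = 529/10000 ; √disc = 23/100
  v_R = (−(4/25) + 23/100) / (2·(1/10)) = 7/20 m/s
check:
braking lasts T_s = (7/20)/5 = 0.0700 s
reaction-phase robot travel = 0.3500·0.0400 = 0.0140 m
braking distance = 0.3500²/(2·5.0000) = 0.0123 m
human closes 0.6000·0.1100 = 0.0660 m
margins: 0.0800+0.0400+0.0400 = 0.1600 m
sum ≈ 0.0140+0.0123+0.0660+0.1600 ≈ 0.2522 m = S ✓

v_R_max = 7/20 m/s = 0.3500 m/s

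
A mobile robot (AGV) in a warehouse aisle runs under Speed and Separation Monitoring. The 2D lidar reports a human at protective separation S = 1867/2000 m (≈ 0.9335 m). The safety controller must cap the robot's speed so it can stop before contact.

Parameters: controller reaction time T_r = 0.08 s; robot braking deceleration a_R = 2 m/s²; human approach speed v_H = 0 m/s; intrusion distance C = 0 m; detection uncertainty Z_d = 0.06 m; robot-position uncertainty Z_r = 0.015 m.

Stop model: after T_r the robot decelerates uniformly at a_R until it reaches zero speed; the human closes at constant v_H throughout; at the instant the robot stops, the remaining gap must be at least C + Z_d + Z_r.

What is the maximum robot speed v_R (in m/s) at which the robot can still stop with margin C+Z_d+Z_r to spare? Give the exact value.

v_R_max = 17/10 m/s = 1.7000 m/s

collect terms ⇒ (1/4)·v_R² + (2/25)·v_R + (-1717/2000) = 0
  disc = (2/25)² − 4·(1/4)·(-1717/2000) = 8649/10000 ; √disc = 93/100
  v_R = (−(2/25) + 93/100) / (2·(1/4)) = 17/10 m/s
check:
stop time T_s = (17/10)/2 = 0.8500 s
robot covers v_R·T_r = 1.7000·0.0800 = 0.1360 m before braking
braking distance = 1.7000²/(2·2.0000) = 0.7225 m
human over T_r+T_s: 0.0000·(0.0800+0.8500) = 0.0000 m
residual clearance needed = 0.0000+0.0600+0.0150 = 0.0750 m
sum ≈ 0.1360+0.7225+0.0000+0.0750 ≈ 0.9335 m = S ✓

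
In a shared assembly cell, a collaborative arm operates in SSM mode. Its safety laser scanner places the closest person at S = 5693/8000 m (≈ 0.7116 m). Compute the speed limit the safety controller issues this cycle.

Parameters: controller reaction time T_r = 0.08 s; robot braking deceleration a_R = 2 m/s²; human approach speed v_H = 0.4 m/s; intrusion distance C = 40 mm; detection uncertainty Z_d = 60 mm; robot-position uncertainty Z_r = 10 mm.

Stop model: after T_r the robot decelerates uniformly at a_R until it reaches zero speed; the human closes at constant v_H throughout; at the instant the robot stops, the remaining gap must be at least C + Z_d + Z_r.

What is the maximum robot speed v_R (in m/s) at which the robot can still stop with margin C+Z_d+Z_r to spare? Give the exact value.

collect terms ⇒ (1/4)·v_R² + (7/25)·v_R + (-4557/8000) = 0
  disc = (7/25)² − 4·(1/4)·(-4557/8000) = 25921/40000 ; √disc = 161/200
  v_R = (−(7/25) + 161/200) / (2·(1/4)) = 21/20 m/s
check:
stop time T_s = (21/20)/2 = 0.5250 s
reaction-phase robot travel = 1.0500·0.0800 = 0.0840 m
braking distance = 1.0500²/(2·2.0000) = 0.2756 m
human over T_r+T_s: 0.4000·(0.0800+0.5250) = 0.2420 m
margins: 0.0400+0.0600+0.0100 = 0.1100 m
sum ≈ 0.0840+0.2756+0.2420+0.1100 ≈ 0.7116 m = S ✓

v_R_max = 21/20 m/s = 1.0500 m/s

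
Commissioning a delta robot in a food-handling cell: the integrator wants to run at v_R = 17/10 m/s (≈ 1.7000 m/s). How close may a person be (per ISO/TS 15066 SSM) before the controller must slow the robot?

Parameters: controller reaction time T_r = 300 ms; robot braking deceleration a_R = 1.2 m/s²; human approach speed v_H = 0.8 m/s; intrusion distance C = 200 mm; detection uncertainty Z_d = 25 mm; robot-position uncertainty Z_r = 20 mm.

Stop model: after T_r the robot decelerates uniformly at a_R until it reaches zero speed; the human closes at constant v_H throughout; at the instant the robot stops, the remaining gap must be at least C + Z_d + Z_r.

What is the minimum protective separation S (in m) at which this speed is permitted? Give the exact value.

S_min = 1333/400 m = 3.3325 m

stop time T_s = (17/10)/(6/5) = 1.4167 s
reaction-phase robot travel = 1.7000·0.3000 = 0.5100 m
robot under decel: 1.7000²/(2·1.2000) = 1.2042 m
human closes 0.8000·1.7167 = 1.3733 m
margins: 0.2000+0.0250+0.0200 = 0.2450 m
S_min ≈ 0.5100+1.2042+1.3733+0.2450  ⇒  S_min = 1333/400 m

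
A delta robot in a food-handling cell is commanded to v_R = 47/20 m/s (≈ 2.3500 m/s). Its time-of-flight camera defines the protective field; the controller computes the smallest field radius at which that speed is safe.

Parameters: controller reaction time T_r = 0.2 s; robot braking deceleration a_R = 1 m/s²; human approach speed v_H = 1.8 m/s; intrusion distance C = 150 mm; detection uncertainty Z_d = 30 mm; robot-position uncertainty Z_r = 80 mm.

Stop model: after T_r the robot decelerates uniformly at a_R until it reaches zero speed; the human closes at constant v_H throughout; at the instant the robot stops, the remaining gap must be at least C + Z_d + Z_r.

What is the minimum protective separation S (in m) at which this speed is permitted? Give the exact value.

T_s = v_R/a_R = (47/20)/1 = 2.3500 s
robot covers v_R·T_r = 2.3500·0.2000 = 0.4700 m before braking
robot under decel: 2.3500²/(2·1.0000) = 2.7612 m
human closes 1.8000·2.5500 = 4.5900 m
residual clearance needed = 0.1500+0.0300+0.0800 = 0.2600 m
S_min ≈ 0.4700+2.7612+4.5900+0.2600  ⇒  S_min = 1293/160 m

S_min = 1293/160 m = 8.0813 m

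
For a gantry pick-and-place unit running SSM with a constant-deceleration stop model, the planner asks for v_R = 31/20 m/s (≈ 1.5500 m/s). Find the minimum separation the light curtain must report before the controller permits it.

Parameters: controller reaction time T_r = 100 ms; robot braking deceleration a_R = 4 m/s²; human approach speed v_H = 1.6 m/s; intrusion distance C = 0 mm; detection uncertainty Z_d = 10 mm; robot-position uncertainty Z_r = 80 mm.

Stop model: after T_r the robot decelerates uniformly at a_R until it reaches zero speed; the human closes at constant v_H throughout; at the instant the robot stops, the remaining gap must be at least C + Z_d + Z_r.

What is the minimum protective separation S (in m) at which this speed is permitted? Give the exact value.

S_min = 4241/3200 m = 1.3253 m

stop time T_s = (31/20)/4 = 0.3875 s
robot covers v_R·T_r = 1.5500·0.1000 = 0.1550 m before braking
robot under decel: 1.5500²/(2·4.0000) = 0.3003 m
human closes 1.6000·0.4875 = 0.7800 m
C+Z_d+Z_r = 0.0000+0.0100+0.0800 = 0.0900 m
S_min ≈ 0.1550+0.3003+0.7800+0.0900  ⇒  S_min = 4241/3200 m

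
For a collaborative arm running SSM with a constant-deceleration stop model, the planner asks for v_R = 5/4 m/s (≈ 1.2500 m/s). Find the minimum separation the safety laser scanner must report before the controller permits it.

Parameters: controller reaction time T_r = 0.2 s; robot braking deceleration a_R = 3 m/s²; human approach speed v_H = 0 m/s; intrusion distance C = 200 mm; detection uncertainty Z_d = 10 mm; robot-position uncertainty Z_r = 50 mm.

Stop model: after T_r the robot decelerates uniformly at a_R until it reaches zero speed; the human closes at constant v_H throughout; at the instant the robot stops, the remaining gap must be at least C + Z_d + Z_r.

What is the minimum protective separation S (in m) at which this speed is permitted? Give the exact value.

braking lasts T_s = (5/4)/3 = 0.4167 s
robot in T_r: 1.2500·0.2000 = 0.2500 m
braking distance = 1.2500²/(2·3.0000) = 0.2604 m
human over T_r+T_s: 0.0000·(0.2000+0.4167) = 0.0000 m
margins: 0.2000+0.0100+0.0500 = 0.2600 m
S_min ≈ 0.2500+0.2604+0.0000+0.2600  ⇒  S_min = 1849/2400 m

S_min = 1849/2400 m = 0.7704 m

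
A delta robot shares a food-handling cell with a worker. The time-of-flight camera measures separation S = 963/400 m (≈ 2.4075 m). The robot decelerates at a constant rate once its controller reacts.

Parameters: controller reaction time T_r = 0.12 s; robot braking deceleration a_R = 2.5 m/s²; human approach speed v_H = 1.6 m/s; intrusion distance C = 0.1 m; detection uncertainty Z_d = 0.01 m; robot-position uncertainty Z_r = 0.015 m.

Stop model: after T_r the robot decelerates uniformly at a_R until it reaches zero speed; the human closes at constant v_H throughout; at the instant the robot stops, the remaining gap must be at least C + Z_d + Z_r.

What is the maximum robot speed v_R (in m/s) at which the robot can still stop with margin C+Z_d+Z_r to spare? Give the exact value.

quadratic (1/5)·v² + (19/25)·v + (-4181/2000) = 0
  disc = (19/25)² − 4·(1/5)·(-4181/2000) = 9/4 ; √disc = 3/2
  v_R = (−(19/25) + 3/2) / (2·(1/5)) = 37/20 m/s
check:
stop time T_s = (37/20)/(5/2) = 0.7400 s
reaction-phase robot travel = 1.8500·0.1200 = 0.2220 m
robot under decel: 1.8500²/(2·2.5000) = 0.6845 m
person approaches 1.6000·(0.1200+0.7400) = 1.3760 m
residual clearance needed = 0.1000+0.0100+0.0150 = 0.1250 m
sum ≈ 0.2220+0.6845+1.3760+0.1250 ≈ 2.4075 m = S ✓

v_R_max = 37/20 m/s = 1.8500 m/s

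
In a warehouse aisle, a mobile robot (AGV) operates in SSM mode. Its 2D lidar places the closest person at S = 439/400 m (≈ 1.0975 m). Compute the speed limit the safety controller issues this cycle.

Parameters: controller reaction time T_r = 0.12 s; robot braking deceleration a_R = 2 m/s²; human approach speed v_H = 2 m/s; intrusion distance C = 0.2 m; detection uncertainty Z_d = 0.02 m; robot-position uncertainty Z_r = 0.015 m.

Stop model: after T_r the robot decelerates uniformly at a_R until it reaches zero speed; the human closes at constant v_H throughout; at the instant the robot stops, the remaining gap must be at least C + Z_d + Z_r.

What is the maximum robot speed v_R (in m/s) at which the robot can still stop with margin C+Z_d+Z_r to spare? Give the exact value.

at the boundary: (1/4)·v² + (28/25)·v + (-249/400) = 0
  disc = (28/25)² − 4·(1/4)·(-249/400) = 18769/10000 ; √disc = 137/100
  v_R = (−(28/25) + 137/100) / (2·(1/4)) = 1/2 m/s
check:
T_s = v_R/a_R = (1/2)/2 = 0.2500 s
robot in T_r: 0.5000·0.1200 = 0.0600 m
robot covers 0.5000·0.2500 − ½·2.0000·0.2500² = 0.0625 m while stopping
person approaches 2.0000·(0.1200+0.2500) = 0.7400 m
C+Z_d+Z_r = 0.2000+0.0200+0.0150 = 0.2350 m
sum ≈ 0.0600+0.0625+0.7400+0.2350 ≈ 1.0975 m = S ✓

v_R_max = 1/2 m/s = 0.5000 m/s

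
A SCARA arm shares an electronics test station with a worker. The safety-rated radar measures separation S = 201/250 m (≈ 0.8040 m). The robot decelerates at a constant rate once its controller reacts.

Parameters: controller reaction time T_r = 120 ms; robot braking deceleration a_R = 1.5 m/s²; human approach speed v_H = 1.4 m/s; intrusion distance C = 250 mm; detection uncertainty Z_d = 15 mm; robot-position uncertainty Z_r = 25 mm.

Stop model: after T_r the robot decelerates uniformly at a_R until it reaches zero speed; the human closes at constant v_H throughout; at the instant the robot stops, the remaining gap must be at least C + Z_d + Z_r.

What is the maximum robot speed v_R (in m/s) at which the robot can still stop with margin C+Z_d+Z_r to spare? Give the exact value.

v_R_max = 3/10 m/s = 0.3000 m/s

quadratic (1/3)·v² + (79/75)·v + (-173/500) = 0
  disc = (79/75)² − 4·(1/3)·(-173/500) = 8836/5625 ; √disc = 94/75
  v_R = (−(79/75) + 94/75) / (2·(1/3)) = 3/10 m/s
check:
braking lasts T_s = (3/10)/(3/2) = 0.2000 s
robot in T_r: 0.3000·0.1200 = 0.0360 m
robot under decel: 0.3000²/(2·1.5000) = 0.0300 m
person approaches 1.4000·(0.1200+0.2000) = 0.4480 m
margins: 0.2500+0.0150+0.0250 = 0.2900 m
sum ≈ 0.0360+0.0300+0.4480+0.2900 ≈ 0.8040 m = S ✓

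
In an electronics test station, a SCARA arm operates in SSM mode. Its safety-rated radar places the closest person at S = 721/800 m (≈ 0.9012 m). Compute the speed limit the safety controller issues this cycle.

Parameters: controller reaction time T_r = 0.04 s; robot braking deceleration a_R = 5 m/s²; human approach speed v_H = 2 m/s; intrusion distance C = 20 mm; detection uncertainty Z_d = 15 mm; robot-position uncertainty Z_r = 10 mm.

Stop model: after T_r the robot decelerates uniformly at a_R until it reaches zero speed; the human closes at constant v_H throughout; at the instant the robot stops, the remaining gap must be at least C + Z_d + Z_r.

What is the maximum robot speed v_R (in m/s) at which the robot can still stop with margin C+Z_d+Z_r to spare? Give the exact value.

v_R_max = 27/20 m/s = 1.3500 m/s

at the boundary: (1/10)·v² + (11/25)·v + (-621/800) = 0
  disc = (11/25)² − 4·(1/10)·(-621/800) = 5041/10000 ; √disc = 71/100
  v_R = (−(11/25) + 71/100) / (2·(1/10)) = 27/20 m/s
check:
stop time T_s = (27/20)/5 = 0.2700 s
robot covers v_R·T_r = 1.3500·0.0400 = 0.0540 m before braking
robot covers 1.3500·0.2700 − ½·5.0000·0.2700² = 0.1822 m while stopping
human closes 2.0000·0.3100 = 0.6200 m
C+Z_d+Z_r = 0.0200+0.0150+0.0100 = 0.0450 m
sum ≈ 0.0540+0.1822+0.6200+0.0450 ≈ 0.9012 m = S ✓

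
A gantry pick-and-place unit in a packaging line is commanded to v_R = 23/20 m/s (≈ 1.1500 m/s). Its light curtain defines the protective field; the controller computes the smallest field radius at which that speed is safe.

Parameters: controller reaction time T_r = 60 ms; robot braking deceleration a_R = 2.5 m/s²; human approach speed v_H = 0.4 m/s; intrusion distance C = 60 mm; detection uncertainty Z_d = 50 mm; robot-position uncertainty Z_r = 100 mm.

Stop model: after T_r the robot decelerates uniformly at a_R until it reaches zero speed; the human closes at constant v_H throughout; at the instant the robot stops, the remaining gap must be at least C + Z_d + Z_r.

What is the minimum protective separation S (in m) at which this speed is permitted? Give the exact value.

S_min = 1503/2000 m = 0.7515 m

stop time T_s = (23/20)/(5/2) = 0.4600 s
robot in T_r: 1.1500·0.0600 = 0.0690 m
robot covers 1.1500·0.4600 − ½·2.5000·0.4600² = 0.2645 m while stopping
human closes 0.4000·0.5200 = 0.2080 m
residual clearance needed = 0.0600+0.0500+0.1000 = 0.2100 m
S_min ≈ 0.0690+0.2645+0.2080+0.2100  ⇒  S_min = 1503/2000 m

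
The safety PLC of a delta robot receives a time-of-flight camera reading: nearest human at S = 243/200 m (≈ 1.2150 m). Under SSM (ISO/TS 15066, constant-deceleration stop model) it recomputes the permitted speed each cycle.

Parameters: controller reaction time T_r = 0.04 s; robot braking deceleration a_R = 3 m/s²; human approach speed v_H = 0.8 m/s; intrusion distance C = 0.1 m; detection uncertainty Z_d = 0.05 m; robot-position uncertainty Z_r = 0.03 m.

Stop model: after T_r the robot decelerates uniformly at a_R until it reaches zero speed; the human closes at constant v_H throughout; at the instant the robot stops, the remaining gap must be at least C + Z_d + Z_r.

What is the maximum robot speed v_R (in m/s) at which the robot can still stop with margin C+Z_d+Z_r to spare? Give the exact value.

v_R_max = 17/10 m/s = 1.7000 m/s

collect terms ⇒ (1/6)·v_R² + (23/75)·v_R + (-1003/1000) = 0
  disc = (23/75)² − 4·(1/6)·(-1003/1000) = 17161/22500 ; √disc = 131/150
  v_R = (−(23/75) + 131/150) / (2·(1/6)) = 17/10 m/s
check:
stop time T_s = (17/10)/3 = 0.5667 s
robot in T_r: 1.7000·0.0400 = 0.0680 m
robot under decel: 1.7000²/(2·3.0000) = 0.4817 m
human closes 0.8000·0.6067 = 0.4853 m
C+Z_d+Z_r = 0.1000+0.0500+0.0300 = 0.1800 m
sum ≈ 0.0680+0.4817+0.4853+0.1800 ≈ 1.2150 m = S ✓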